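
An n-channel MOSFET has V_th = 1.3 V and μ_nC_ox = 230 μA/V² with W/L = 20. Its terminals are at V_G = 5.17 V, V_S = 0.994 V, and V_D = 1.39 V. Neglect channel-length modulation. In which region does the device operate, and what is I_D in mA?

Triode; I_D = 4.88 mA

V_GS = V_G − V_S = 5.17 − 0.994 = 4.18 V; V_DS = V_D − V_S = 1.39 − 0.994 = 0.396 V.
k_n = μ_nC_ox · (W/L) = 4.6 mA/V².
V_ov = V_GS − V_th = 4.18 − 1.3 = 2.88 V.
Since V_DS = 0.396 V < V_ov = 2.88 V, the device is in the triode region.
I_D = k_n [V_ov · V_DS − ½ V_DS²] = 4.6 × [2.88 × 0.396 − 0.5 × 0.396²] = 4.88 mA.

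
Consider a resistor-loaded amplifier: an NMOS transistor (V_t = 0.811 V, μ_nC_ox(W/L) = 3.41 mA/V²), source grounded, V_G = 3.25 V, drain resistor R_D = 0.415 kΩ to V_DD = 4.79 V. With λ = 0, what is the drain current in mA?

I_D = 8.22 mA

V_GS = V_G = 3.25 V, so V_ov = 3.25 − 0.811 = 2.44 V.
Assume saturation: I_D = ½ k_n V_ov² = 0.5 × 3.41 × 2.44² = 10.1 mA, giving V_DS = V_DD − I_D R_D = 4.79 − 10.1 × 0.415 = 0.581 V.
But 0.581 V < V_ov = 2.44 V, so the device is actually in triode.
In triode I_D = k_n[V_ov V_DS − ½ V_DS²] and I_D = (V_DD − V_DS)/R_D. Equating: 0.708 V_DS² − 4.452 V_DS + 4.79 = 0, giving V_DS = 1.38 V (the root below V_ov).
I_D = (4.79 − 1.38) / 0.415 = 8.22 mA.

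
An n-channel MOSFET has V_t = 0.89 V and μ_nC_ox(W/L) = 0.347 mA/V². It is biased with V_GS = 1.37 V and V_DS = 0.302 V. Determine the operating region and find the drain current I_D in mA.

Triode; I_D = 0.0345 mA

V_ov = V_GS − V_t = 1.37 − 0.89 = 0.48 V.
Since V_DS = 0.302 V < V_ov = 0.48 V, the device is in the triode region.
I_D = k_n [V_ov · V_DS − ½ V_DS²] = 0.347 × [0.48 × 0.302 − 0.5 × 0.302²] = 0.0345 mA.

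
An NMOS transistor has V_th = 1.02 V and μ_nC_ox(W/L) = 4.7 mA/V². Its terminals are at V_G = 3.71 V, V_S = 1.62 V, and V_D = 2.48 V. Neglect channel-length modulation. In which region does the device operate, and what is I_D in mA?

Triode; I_D = 2.59 mA

V_GS = V_G − V_S = 3.71 − 1.62 = 2.09 V; V_DS = V_D − V_S = 2.48 − 1.62 = 0.86 V.
V_ov = V_GS − V_th = 2.09 − 1.02 = 1.07 V.
Since V_DS = 0.86 V < V_ov = 1.07 V, the device is in the triode region.
I_D = k_n [V_ov · V_DS − ½ V_DS²] = 4.7 × [1.07 × 0.86 − 0.5 × 0.86²] = 2.59 mA.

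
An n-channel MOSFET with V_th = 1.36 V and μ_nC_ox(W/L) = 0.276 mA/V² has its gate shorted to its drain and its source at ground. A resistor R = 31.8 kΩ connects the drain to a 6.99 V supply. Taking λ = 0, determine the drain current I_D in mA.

I_D = 0.145 mA

With gate tied to drain, V_GS = V_DS ≥ V_GS − V_th, so the device is in saturation.
KCL at the drain: ½ k_n (V_GS − V_th)² = (V_DD − V_GS)/R.
Let x = V_GS − 1.36. Then 4.39 x² + x − 5.63 = 0, giving x = 1.02 V (positive root), so V_GS = 2.38 V.
I_D = (V_DD − V_GS)/R = (6.99 − 2.38) / 31.8 = 0.145 mA.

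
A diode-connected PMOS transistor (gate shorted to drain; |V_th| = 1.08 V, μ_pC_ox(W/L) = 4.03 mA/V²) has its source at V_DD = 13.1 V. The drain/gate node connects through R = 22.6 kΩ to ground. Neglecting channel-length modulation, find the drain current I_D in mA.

With gate tied to drain, V_SG = V_SD ≥ V_SG − |V_th|, so the device is in saturation.
KCL at the drain: ½ k_p (V_SG − |V_th|)² = (V_DD − V_SG)/R.
Let x = V_SG − 1.08. Then 45.5 x² + x − 12.02 = 0, giving x = 0.503 V (positive root), so V_SG = 1.58 V.
I_D = (V_DD − V_SG)/R = (13.1 − 1.58) / 22.6 = 0.51 mA.

I_D = 0.510 mA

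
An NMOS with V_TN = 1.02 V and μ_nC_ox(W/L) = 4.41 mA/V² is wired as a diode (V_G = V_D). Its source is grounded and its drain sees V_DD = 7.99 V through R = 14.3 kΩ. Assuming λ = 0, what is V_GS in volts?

V_GS = 1.47 V

With gate tied to drain, V_GS = V_DS ≥ V_GS − V_TN, so the device is in saturation.
KCL at the drain: ½ k_n (V_GS − V_TN)² = (V_DD − V_GS)/R.
Let x = V_GS − 1.02. Then 31.5 x² + x − 6.97 = 0, giving x = 0.455 V (positive root), so V_GS = 1.47 V.
I_D = (V_DD − V_GS)/R = (7.99 − 1.47) / 14.3 = 0.456 mA.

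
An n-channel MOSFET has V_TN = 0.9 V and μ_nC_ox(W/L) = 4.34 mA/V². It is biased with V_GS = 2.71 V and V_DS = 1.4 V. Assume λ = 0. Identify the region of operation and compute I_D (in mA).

Triode; I_D = 6.74 mA

V_ov = V_GS − V_TN = 2.71 − 0.9 = 1.81 V.
Since V_DS = 1.4 V < V_ov = 1.81 V, the device is in the triode region.
I_D = k_n [V_ov · V_DS − ½ V_DS²] = 4.34 × [1.81 × 1.4 − 0.5 × 1.4²] = 6.74 mA.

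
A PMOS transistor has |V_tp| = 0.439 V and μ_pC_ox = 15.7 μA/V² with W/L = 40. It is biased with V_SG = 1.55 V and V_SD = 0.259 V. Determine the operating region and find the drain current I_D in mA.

Triode; I_D = 0.160 mA

k_p = μ_pC_ox · (W/L) = 0.628 mA/V².
V_ov = V_SG − |V_tp| = 1.55 − 0.439 = 1.11 V.
Since V_SD = 0.259 V < V_ov = 1.11 V, the device is in the triode region.
I_D = k_p [V_ov · V_SD − ½ V_SD²] = 0.628 × [1.11 × 0.259 − 0.5 × 0.259²] = 0.16 mA.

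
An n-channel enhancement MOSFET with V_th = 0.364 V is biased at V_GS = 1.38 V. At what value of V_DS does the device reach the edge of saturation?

The boundary between triode and saturation is V_DS = V_GS − V_th = V_ov.
V_ov = 1.38 − 0.364 = 1.02 V.

V_DS,sat = 1.02 V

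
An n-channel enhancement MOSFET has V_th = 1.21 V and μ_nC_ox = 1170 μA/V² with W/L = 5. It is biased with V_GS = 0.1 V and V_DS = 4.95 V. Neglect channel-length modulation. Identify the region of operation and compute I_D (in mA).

V_GS = 0.1 V < V_th = 1.21 V, so the transistor is in cutoff.

Cutoff; I_D = 0 mA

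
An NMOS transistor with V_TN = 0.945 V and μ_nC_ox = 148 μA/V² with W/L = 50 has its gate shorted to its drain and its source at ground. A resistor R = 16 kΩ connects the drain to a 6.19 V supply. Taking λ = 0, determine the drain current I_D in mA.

With gate tied to drain, V_GS = V_DS ≥ V_GS − V_TN, so the device is in saturation.
k_n = μ_nC_ox · (W/L) = 7.4 mA/V².
KCL at the drain: ½ k_n (V_GS − V_TN)² = (V_DD − V_GS)/R.
Let x = V_GS − 0.945. Then 59.2 x² + x − 5.245 = 0, giving x = 0.289 V (positive root), so V_GS = 1.23 V.
I_D = (V_DD − V_GS)/R = (6.19 − 1.23) / 16 = 0.31 mA.

I_D = 0.310 mA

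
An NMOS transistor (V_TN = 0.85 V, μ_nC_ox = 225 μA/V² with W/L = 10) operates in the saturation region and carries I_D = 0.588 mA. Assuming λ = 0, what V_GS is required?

k_n = μ_nC_ox · (W/L) = 2.25 mA/V².
In saturation I_D = ½ k_n (V_GS − V_TN)², so V_GS − V_TN = √(2 I_D / k_n) = √(2 × 0.588 / 2.25) = 0.723 V.
V_GS = 0.85 + 0.723 = 1.57 V.

V_GS = 1.57 V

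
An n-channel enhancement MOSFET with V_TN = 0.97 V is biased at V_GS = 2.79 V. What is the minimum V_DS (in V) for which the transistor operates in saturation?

The boundary between triode and saturation is V_DS = V_GS − V_TN = V_ov.
V_ov = 2.79 − 0.97 = 1.82 V.

V_DS,sat = 1.82 V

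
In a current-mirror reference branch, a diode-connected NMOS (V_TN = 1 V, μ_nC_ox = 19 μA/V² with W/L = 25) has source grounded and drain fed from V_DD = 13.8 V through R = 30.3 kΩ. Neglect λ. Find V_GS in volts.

V_GS = 2.27 V

With gate tied to drain, V_GS = V_DS ≥ V_GS − V_TN, so the device is in saturation.
k_n = μ_nC_ox · (W/L) = 0.475 mA/V².
KCL at the drain: ½ k_n (V_GS − V_TN)² = (V_DD − V_GS)/R.
Let x = V_GS − 1. Then 7.2 x² + x − 12.8 = 0, giving x = 1.27 V (positive root), so V_GS = 2.27 V.
I_D = (V_DD − V_GS)/R = (13.8 − 2.27) / 30.3 = 0.381 mA.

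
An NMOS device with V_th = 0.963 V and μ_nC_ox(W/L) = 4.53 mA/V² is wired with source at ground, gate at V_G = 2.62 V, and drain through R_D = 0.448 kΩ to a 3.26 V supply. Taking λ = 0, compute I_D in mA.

V_GS = V_G = 2.62 V, so V_ov = 2.62 − 0.963 = 1.66 V.
Assume saturation: I_D = ½ k_n V_ov² = 0.5 × 4.53 × 1.66² = 6.22 mA, giving V_DS = V_DD − I_D R_D = 3.26 − 6.22 × 0.448 = 0.474 V.
But 0.474 V < V_ov = 1.66 V, so the device is actually in triode.
In triode I_D = k_n[V_ov V_DS − ½ V_DS²] and I_D = (V_DD − V_DS)/R_D. Equating: 1.01 V_DS² − 4.363 V_DS + 3.26 = 0, giving V_DS = 0.963 V (the root below V_ov).
I_D = (3.26 − 0.963) / 0.448 = 5.13 mA.

I_D = 5.13 mA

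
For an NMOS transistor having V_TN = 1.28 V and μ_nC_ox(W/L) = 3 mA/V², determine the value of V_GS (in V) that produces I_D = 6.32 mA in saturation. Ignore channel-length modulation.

V_GS = 3.33 V

In saturation I_D = ½ k_n (V_GS − V_TN)², so V_GS − V_TN = √(2 I_D / k_n) = √(2 × 6.32 / 3) = 2.05 V.
V_GS = 1.28 + 2.05 = 3.33 V.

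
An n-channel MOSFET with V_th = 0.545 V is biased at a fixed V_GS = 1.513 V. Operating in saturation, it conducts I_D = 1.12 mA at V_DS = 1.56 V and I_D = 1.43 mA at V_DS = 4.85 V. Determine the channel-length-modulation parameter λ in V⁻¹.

λ = 0.0968 V⁻¹

With V_GS fixed, I_D ∝ (1 + λ V_DS) in saturation, so I_D2/I_D1 = (1 + λ V_DS2)/(1 + λ V_DS1).
1.43/1.12 = 1.277 = (1 + 4.85 λ)/(1 + 1.56 λ).
Solving: λ (I_D1 V_DS2 − I_D2 V_DS1) = I_D2 − I_D1, so λ = (1.43 − 1.12) / (1.12 × 4.85 − 1.43 × 1.56) = 0.31 / 3.2 = 0.0968 V⁻¹.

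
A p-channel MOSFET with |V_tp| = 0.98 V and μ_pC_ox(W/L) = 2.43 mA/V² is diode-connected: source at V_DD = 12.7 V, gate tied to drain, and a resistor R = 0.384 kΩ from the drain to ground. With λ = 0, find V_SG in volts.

With gate tied to drain, V_SG = V_SD ≥ V_SG − |V_tp|, so the device is in saturation.
KCL at the drain: ½ k_p (V_SG − |V_tp|)² = (V_DD − V_SG)/R.
Let x = V_SG − 0.98. Then 0.467 x² + x − 11.72 = 0, giving x = 4.05 V (positive root), so V_SG = 5.03 V.
I_D = (V_DD − V_SG)/R = (12.7 − 5.03) / 0.384 = 20 mA.

V_SG = 5.03 V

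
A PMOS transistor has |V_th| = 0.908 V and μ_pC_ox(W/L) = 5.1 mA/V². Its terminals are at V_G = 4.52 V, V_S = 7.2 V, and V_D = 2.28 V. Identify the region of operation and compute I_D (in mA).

V_SG = V_S − V_G = 7.2 − 4.52 = 2.68 V; V_SD = V_S − V_D = 7.2 − 2.28 = 4.92 V.
V_ov = V_SG − |V_th| = 2.68 − 0.908 = 1.77 V.
Since V_SD = 4.92 V ≥ V_ov = 1.77 V, the device is in saturation.
I_D = ½ k_p V_ov² = 0.5 × 5.1 × 1.77² = 8.01 mA.

Saturation; I_D = 8.01 mA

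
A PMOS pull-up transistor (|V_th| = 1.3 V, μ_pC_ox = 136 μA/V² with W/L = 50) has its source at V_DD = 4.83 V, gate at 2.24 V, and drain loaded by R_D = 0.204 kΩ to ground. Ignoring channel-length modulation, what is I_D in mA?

V_SG = V_DD − V_G = 4.83 − 2.24 = 2.59 V, so V_ov = 2.59 − 1.3 = 1.29 V.
k_p = μ_pC_ox · (W/L) = 6.8 mA/V².
Assume saturation: I_D = ½ k_p V_ov² = 0.5 × 6.8 × 1.29² = 5.66 mA, giving V_SD = V_DD − I_D R_D = 4.83 − 5.66 × 0.204 = 3.68 V.
V_SD = 3.68 V ≥ V_ov = 1.29 V, confirming saturation.

I_D = 5.66 mA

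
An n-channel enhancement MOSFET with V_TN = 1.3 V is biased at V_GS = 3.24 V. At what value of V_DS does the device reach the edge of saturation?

The boundary between triode and saturation is V_DS = V_GS − V_TN = V_ov.
V_ov = 3.24 − 1.3 = 1.94 V.

V_DS,sat = 1.94 V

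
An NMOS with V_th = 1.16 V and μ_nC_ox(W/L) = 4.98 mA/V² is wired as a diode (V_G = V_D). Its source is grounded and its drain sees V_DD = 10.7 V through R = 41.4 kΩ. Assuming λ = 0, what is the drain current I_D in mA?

With gate tied to drain, V_GS = V_DS ≥ V_GS − V_th, so the device is in saturation.
KCL at the drain: ½ k_n (V_GS − V_th)² = (V_DD − V_GS)/R.
Let x = V_GS − 1.16. Then 103 x² + x − 9.54 = 0, giving x = 0.299 V (positive root), so V_GS = 1.46 V.
I_D = (V_DD − V_GS)/R = (10.7 − 1.46) / 41.4 = 0.223 mA.

I_D = 0.223 mA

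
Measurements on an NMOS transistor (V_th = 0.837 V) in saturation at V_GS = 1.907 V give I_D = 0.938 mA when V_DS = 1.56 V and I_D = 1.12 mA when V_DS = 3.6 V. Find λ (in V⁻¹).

With V_GS fixed, I_D ∝ (1 + λ V_DS) in saturation, so I_D2/I_D1 = (1 + λ V_DS2)/(1 + λ V_DS1).
1.12/0.938 = 1.194 = (1 + 3.6 λ)/(1 + 1.56 λ).
Solving: λ (I_D1 V_DS2 − I_D2 V_DS1) = I_D2 − I_D1, so λ = (1.12 − 0.938) / (0.938 × 3.6 − 1.12 × 1.56) = 0.182 / 1.63 = 0.112 V⁻¹.

λ = 0.112 V⁻¹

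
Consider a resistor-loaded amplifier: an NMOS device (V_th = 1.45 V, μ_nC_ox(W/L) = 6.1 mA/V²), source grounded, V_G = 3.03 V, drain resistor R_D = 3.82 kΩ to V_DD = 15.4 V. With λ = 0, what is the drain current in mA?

I_D = 3.91 mA

V_GS = V_G = 3.03 V, so V_ov = 3.03 − 1.45 = 1.58 V.
Assume saturation: I_D = ½ k_n V_ov² = 0.5 × 6.1 × 1.58² = 7.61 mA, giving V_DS = V_DD − I_D R_D = 15.4 − 7.61 × 3.82 = -13.7 V.
But -13.7 V < V_ov = 1.58 V, so the device is actually in triode.
In triode I_D = k_n[V_ov V_DS − ½ V_DS²] and I_D = (V_DD − V_DS)/R_D. Equating: 11.7 V_DS² − 37.82 V_DS + 15.4 = 0, giving V_DS = 0.477 V (the root below V_ov).
I_D = (15.4 − 0.477) / 3.82 = 3.91 mA.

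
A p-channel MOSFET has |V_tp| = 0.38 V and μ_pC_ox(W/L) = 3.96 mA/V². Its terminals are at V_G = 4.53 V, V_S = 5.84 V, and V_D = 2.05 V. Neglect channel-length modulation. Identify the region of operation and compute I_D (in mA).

Saturation; I_D = 1.71 mA

V_SG = V_S − V_G = 5.84 − 4.53 = 1.31 V; V_SD = V_S − V_D = 5.84 − 2.05 = 3.79 V.
V_ov = V_SG − |V_tp| = 1.31 − 0.38 = 0.93 V.
Since V_SD = 3.79 V ≥ V_ov = 0.93 V, the device is in saturation.
I_D = ½ k_p V_ov² = 0.5 × 3.96 × 0.93² = 1.71 mA.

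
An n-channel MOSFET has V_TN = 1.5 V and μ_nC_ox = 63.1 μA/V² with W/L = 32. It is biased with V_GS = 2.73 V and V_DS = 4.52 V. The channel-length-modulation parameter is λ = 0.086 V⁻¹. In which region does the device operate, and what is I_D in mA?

k_n = μ_nC_ox · (W/L) = 2.019 mA/V².
V_ov = V_GS − V_TN = 2.73 − 1.5 = 1.23 V.
Since V_DS = 4.52 V ≥ V_ov = 1.23 V, the device is in saturation.
I_D = ½ k_n V_ov² (1 + λ V_DS) = 0.5 × 2.019 × 1.23² × (1 + 0.086 × 4.52) = 2.12 mA.

Saturation; I_D = 2.12 mA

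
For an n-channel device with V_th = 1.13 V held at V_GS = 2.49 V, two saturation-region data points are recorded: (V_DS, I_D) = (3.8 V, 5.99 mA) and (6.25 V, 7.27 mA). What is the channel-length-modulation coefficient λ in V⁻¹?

λ = 0.130 V⁻¹

With V_GS fixed, I_D ∝ (1 + λ V_DS) in saturation, so I_D2/I_D1 = (1 + λ V_DS2)/(1 + λ V_DS1).
7.27/5.99 = 1.214 = (1 + 6.25 λ)/(1 + 3.8 λ).
Solving: λ (I_D1 V_DS2 − I_D2 V_DS1) = I_D2 − I_D1, so λ = (7.27 − 5.99) / (5.99 × 6.25 − 7.27 × 3.8) = 1.28 / 9.81 = 0.13 V⁻¹.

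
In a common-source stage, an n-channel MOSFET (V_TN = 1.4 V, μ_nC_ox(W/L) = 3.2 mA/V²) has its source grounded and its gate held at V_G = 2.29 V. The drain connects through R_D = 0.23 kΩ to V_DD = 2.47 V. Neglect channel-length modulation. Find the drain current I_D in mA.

V_GS = V_G = 2.29 V, so V_ov = 2.29 − 1.4 = 0.89 V.
Assume saturation: I_D = ½ k_n V_ov² = 0.5 × 3.2 × 0.89² = 1.27 mA, giving V_DS = V_DD − I_D R_D = 2.47 − 1.27 × 0.23 = 2.18 V.
V_DS = 2.18 V ≥ V_ov = 0.89 V, confirming saturation.

I_D = 1.27 mA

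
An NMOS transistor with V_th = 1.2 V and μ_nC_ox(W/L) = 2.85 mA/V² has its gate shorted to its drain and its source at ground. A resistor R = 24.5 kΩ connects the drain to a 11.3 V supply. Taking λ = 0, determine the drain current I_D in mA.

With gate tied to drain, V_GS = V_DS ≥ V_GS − V_th, so the device is in saturation.
KCL at the drain: ½ k_n (V_GS − V_th)² = (V_DD − V_GS)/R.
Let x = V_GS − 1.2. Then 34.9 x² + x − 10.1 = 0, giving x = 0.524 V (positive root), so V_GS = 1.72 V.
I_D = (V_DD − V_GS)/R = (11.3 − 1.72) / 24.5 = 0.391 mA.

I_D = 0.391 mA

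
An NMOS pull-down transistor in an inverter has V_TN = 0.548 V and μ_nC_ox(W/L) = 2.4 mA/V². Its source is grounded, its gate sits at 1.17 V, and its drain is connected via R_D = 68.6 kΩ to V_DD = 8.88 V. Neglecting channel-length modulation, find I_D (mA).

V_GS = V_G = 1.17 V, so V_ov = 1.17 − 0.548 = 0.622 V.
Assume saturation: I_D = ½ k_n V_ov² = 0.5 × 2.4 × 0.622² = 0.464 mA, giving V_DS = V_DD − I_D R_D = 8.88 − 0.464 × 68.6 = -23 V.
But -23 V < V_ov = 0.622 V, so the device is actually in triode.
In triode I_D = k_n[V_ov V_DS − ½ V_DS²] and I_D = (V_DD − V_DS)/R_D. Equating: 82.3 V_DS² − 103.4 V_DS + 8.88 = 0, giving V_DS = 0.0927 V (the root below V_ov).
I_D = (8.88 − 0.0927) / 68.6 = 0.128 mA.

I_D = 0.128 mA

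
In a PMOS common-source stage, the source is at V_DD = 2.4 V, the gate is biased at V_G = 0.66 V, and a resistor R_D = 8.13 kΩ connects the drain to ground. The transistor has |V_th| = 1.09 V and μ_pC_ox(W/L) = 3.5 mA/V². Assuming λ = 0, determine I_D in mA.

V_SG = V_DD − V_G = 2.4 − 0.66 = 1.74 V, so V_ov = 1.74 − 1.09 = 0.65 V.
Assume saturation: I_D = ½ k_p V_ov² = 0.5 × 3.5 × 0.65² = 0.739 mA, giving V_SD = V_DD − I_D R_D = 2.4 − 0.739 × 8.13 = -3.61 V.
But -3.61 V < V_ov = 0.65 V, so the device is actually in triode.
In triode I_D = k_p[V_ov V_SD − ½ V_SD²] and I_D = (V_DD − V_SD)/R_D. Equating: 14.2 V_SD² − 19.5 V_SD + 2.4 = 0, giving V_SD = 0.137 V (the root below V_ov).
I_D = (2.4 − 0.137) / 8.13 = 0.278 mA.

I_D = 0.278 mA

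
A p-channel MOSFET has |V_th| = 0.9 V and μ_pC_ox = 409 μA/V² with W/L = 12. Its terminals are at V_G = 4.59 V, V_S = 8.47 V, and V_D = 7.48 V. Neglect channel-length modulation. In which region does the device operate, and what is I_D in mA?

Triode; I_D = 12.1 mA

V_SG = V_S − V_G = 8.47 − 4.59 = 3.88 V; V_SD = V_S − V_D = 8.47 − 7.48 = 0.99 V.
k_p = μ_pC_ox · (W/L) = 4.908 mA/V².
V_ov = V_SG − |V_th| = 3.88 − 0.9 = 2.98 V.
Since V_SD = 0.99 V < V_ov = 2.98 V, the device is in the triode region.
I_D = k_p [V_ov · V_SD − ½ V_SD²] = 4.908 × [2.98 × 0.99 − 0.5 × 0.99²] = 12.1 mA.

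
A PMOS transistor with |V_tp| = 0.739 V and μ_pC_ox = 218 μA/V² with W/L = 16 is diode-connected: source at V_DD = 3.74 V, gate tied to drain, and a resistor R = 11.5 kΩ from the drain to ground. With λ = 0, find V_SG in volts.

V_SG = 1.10 V

With gate tied to drain, V_SG = V_SD ≥ V_SG − |V_tp|, so the device is in saturation.
k_p = μ_pC_ox · (W/L) = 3.488 mA/V².
KCL at the drain: ½ k_p (V_SG − |V_tp|)² = (V_DD − V_SG)/R.
Let x = V_SG − 0.739. Then 20.1 x² + x − 3.001 = 0, giving x = 0.363 V (positive root), so V_SG = 1.1 V.
I_D = (V_DD − V_SG)/R = (3.74 − 1.1) / 11.5 = 0.229 mA.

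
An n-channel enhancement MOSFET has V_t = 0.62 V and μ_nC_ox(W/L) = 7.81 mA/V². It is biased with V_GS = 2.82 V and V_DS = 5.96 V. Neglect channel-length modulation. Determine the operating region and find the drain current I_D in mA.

V_ov = V_GS − V_t = 2.82 − 0.62 = 2.2 V.
Since V_DS = 5.96 V ≥ V_ov = 2.2 V, the device is in saturation.
I_D = ½ k_n V_ov² = 0.5 × 7.81 × 2.2² = 18.9 mA.

Saturation; I_D = 18.9 mA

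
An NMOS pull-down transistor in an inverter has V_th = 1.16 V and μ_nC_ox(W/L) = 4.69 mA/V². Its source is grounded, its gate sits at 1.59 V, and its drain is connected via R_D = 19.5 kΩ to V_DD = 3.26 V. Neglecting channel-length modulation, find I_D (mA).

I_D = 0.163 mA

V_GS = V_G = 1.59 V, so V_ov = 1.59 − 1.16 = 0.43 V.
Assume saturation: I_D = ½ k_n V_ov² = 0.5 × 4.69 × 0.43² = 0.434 mA, giving V_DS = V_DD − I_D R_D = 3.26 − 0.434 × 19.5 = -5.2 V.
But -5.2 V < V_ov = 0.43 V, so the device is actually in triode.
In triode I_D = k_n[V_ov V_DS − ½ V_DS²] and I_D = (V_DD − V_DS)/R_D. Equating: 45.7 V_DS² − 40.33 V_DS + 3.26 = 0, giving V_DS = 0.09 V (the root below V_ov).
I_D = (3.26 − 0.09) / 19.5 = 0.163 mA.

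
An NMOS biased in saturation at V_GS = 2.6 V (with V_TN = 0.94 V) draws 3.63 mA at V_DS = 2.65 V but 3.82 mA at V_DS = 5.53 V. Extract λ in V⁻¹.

With V_GS fixed, I_D ∝ (1 + λ V_DS) in saturation, so I_D2/I_D1 = (1 + λ V_DS2)/(1 + λ V_DS1).
3.82/3.63 = 1.052 = (1 + 5.53 λ)/(1 + 2.65 λ).
Solving: λ (I_D1 V_DS2 − I_D2 V_DS1) = I_D2 − I_D1, so λ = (3.82 − 3.63) / (3.63 × 5.53 − 3.82 × 2.65) = 0.19 / 9.95 = 0.0191 V⁻¹.

λ = 0.0191 V⁻¹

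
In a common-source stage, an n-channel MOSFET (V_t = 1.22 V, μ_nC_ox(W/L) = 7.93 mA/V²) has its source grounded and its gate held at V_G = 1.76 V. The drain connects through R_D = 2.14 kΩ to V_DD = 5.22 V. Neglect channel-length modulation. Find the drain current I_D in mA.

I_D = 1.16 mA

V_GS = V_G = 1.76 V, so V_ov = 1.76 − 1.22 = 0.54 V.
Assume saturation: I_D = ½ k_n V_ov² = 0.5 × 7.93 × 0.54² = 1.16 mA, giving V_DS = V_DD − I_D R_D = 5.22 − 1.16 × 2.14 = 2.75 V.
V_DS = 2.75 V ≥ V_ov = 0.54 V, confirming saturation.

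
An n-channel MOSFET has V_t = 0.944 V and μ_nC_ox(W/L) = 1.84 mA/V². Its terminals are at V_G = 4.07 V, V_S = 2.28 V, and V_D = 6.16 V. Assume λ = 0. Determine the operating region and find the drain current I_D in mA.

V_GS = V_G − V_S = 4.07 − 2.28 = 1.79 V; V_DS = V_D − V_S = 6.16 − 2.28 = 3.88 V.
V_ov = V_GS − V_t = 1.79 − 0.944 = 0.846 V.
Since V_DS = 3.88 V ≥ V_ov = 0.846 V, the device is in saturation.
I_D = ½ k_n V_ov² = 0.5 × 1.84 × 0.846² = 0.658 mA.

Saturation; I_D = 0.658 mA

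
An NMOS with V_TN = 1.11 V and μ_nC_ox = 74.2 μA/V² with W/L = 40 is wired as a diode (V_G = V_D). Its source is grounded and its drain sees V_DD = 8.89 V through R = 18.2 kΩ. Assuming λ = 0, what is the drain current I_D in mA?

I_D = 0.399 mA

With gate tied to drain, V_GS = V_DS ≥ V_GS − V_TN, so the device is in saturation.
k_n = μ_nC_ox · (W/L) = 2.968 mA/V².
KCL at the drain: ½ k_n (V_GS − V_TN)² = (V_DD − V_GS)/R.
Let x = V_GS − 1.11. Then 27 x² + x − 7.78 = 0, giving x = 0.519 V (positive root), so V_GS = 1.63 V.
I_D = (V_DD − V_GS)/R = (8.89 − 1.63) / 18.2 = 0.399 mA.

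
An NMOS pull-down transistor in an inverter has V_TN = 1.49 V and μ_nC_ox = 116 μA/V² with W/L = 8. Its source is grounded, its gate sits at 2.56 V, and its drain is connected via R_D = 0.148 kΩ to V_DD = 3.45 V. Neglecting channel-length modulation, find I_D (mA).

I_D = 0.531 mA

V_GS = V_G = 2.56 V, so V_ov = 2.56 − 1.49 = 1.07 V.
k_n = μ_nC_ox · (W/L) = 0.928 mA/V².
Assume saturation: I_D = ½ k_n V_ov² = 0.5 × 0.928 × 1.07² = 0.531 mA, giving V_DS = V_DD − I_D R_D = 3.45 − 0.531 × 0.148 = 3.37 V.
V_DS = 3.37 V ≥ V_ov = 1.07 V, confirming saturation.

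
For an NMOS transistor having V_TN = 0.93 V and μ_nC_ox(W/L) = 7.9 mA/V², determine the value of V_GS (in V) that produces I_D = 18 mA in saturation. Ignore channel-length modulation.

In saturation I_D = ½ k_n (V_GS − V_TN)², so V_GS − V_TN = √(2 I_D / k_n) = √(2 × 18 / 7.9) = 2.13 V.
V_GS = 0.93 + 2.13 = 3.06 V.

V_GS = 3.06 V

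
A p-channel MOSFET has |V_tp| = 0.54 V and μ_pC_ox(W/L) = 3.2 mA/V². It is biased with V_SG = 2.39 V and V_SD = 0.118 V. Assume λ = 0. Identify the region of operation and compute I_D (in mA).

V_ov = V_SG − |V_tp| = 2.39 − 0.54 = 1.85 V.
Since V_SD = 0.118 V < V_ov = 1.85 V, the device is in the triode region.
I_D = k_p [V_ov · V_SD − ½ V_SD²] = 3.2 × [1.85 × 0.118 − 0.5 × 0.118²] = 0.676 mA.

Triode; I_D = 0.676 mA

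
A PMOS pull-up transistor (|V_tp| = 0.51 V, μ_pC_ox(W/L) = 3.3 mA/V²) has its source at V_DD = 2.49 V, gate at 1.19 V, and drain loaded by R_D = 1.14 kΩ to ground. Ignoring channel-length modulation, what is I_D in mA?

I_D = 1.03 mA

V_SG = V_DD − V_G = 2.49 − 1.19 = 1.3 V, so V_ov = 1.3 − 0.51 = 0.79 V.
Assume saturation: I_D = ½ k_p V_ov² = 0.5 × 3.3 × 0.79² = 1.03 mA, giving V_SD = V_DD − I_D R_D = 2.49 − 1.03 × 1.14 = 1.32 V.
V_SD = 1.32 V ≥ V_ov = 0.79 V, confirming saturation.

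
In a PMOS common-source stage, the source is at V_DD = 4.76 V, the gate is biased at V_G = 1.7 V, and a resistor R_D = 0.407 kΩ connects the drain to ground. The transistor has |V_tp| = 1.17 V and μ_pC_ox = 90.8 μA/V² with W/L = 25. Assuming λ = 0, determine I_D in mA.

V_SG = V_DD − V_G = 4.76 − 1.7 = 3.06 V, so V_ov = 3.06 − 1.17 = 1.89 V.
k_p = μ_pC_ox · (W/L) = 2.27 mA/V².
Assume saturation: I_D = ½ k_p V_ov² = 0.5 × 2.27 × 1.89² = 4.05 mA, giving V_SD = V_DD − I_D R_D = 4.76 − 4.05 × 0.407 = 3.11 V.
V_SD = 3.11 V ≥ V_ov = 1.89 V, confirming saturation.

I_D = 4.05 mA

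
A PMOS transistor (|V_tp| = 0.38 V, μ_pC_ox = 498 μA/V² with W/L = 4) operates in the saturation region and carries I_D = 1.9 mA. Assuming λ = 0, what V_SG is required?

V_SG = 1.76 V

k_p = μ_pC_ox · (W/L) = 1.992 mA/V².
In saturation I_D = ½ k_p (V_SG − |V_tp|)², so V_SG − |V_tp| = √(2 I_D / k_p) = √(2 × 1.9 / 1.992) = 1.38 V.
V_SG = 0.38 + 1.38 = 1.76 V.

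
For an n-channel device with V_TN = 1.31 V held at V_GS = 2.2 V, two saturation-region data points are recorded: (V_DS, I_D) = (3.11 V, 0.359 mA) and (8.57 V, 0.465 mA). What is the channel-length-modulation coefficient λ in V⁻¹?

λ = 0.0650 V⁻¹

With V_GS fixed, I_D ∝ (1 + λ V_DS) in saturation, so I_D2/I_D1 = (1 + λ V_DS2)/(1 + λ V_DS1).
0.465/0.359 = 1.295 = (1 + 8.57 λ)/(1 + 3.11 λ).
Solving: λ (I_D1 V_DS2 − I_D2 V_DS1) = I_D2 − I_D1, so λ = (0.465 − 0.359) / (0.359 × 8.57 − 0.465 × 3.11) = 0.106 / 1.63 = 0.065 V⁻¹.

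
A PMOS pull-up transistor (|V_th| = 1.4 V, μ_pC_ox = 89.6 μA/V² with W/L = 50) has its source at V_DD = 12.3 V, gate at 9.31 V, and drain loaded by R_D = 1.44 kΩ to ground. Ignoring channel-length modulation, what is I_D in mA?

V_SG = V_DD − V_G = 12.3 − 9.31 = 2.99 V, so V_ov = 2.99 − 1.4 = 1.59 V.
k_p = μ_pC_ox · (W/L) = 4.48 mA/V².
Assume saturation: I_D = ½ k_p V_ov² = 0.5 × 4.48 × 1.59² = 5.66 mA, giving V_SD = V_DD − I_D R_D = 12.3 − 5.66 × 1.44 = 4.15 V.
V_SD = 4.15 V ≥ V_ov = 1.59 V, confirming saturation.

I_D = 5.66 mA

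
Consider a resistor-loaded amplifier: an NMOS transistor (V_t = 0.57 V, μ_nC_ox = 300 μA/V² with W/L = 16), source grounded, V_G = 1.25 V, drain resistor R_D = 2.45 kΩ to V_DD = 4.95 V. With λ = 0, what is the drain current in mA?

I_D = 1.11 mA

V_GS = V_G = 1.25 V, so V_ov = 1.25 − 0.57 = 0.68 V.
k_n = μ_nC_ox · (W/L) = 4.8 mA/V².
Assume saturation: I_D = ½ k_n V_ov² = 0.5 × 4.8 × 0.68² = 1.11 mA, giving V_DS = V_DD − I_D R_D = 4.95 − 1.11 × 2.45 = 2.23 V.
V_DS = 2.23 V ≥ V_ov = 0.68 V, confirming saturation.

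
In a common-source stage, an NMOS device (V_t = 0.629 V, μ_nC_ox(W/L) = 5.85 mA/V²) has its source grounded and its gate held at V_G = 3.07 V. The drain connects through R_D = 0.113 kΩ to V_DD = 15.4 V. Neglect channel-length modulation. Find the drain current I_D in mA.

V_GS = V_G = 3.07 V, so V_ov = 3.07 − 0.629 = 2.44 V.
Assume saturation: I_D = ½ k_n V_ov² = 0.5 × 5.85 × 2.44² = 17.4 mA, giving V_DS = V_DD − I_D R_D = 15.4 − 17.4 × 0.113 = 13.4 V.
V_DS = 13.4 V ≥ V_ov = 2.44 V, confirming saturation.

I_D = 17.4 mA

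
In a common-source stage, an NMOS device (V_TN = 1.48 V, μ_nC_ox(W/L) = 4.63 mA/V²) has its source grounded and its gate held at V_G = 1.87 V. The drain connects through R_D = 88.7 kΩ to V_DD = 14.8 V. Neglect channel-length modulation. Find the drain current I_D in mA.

V_GS = V_G = 1.87 V, so V_ov = 1.87 − 1.48 = 0.39 V.
Assume saturation: I_D = ½ k_n V_ov² = 0.5 × 4.63 × 0.39² = 0.352 mA, giving V_DS = V_DD − I_D R_D = 14.8 − 0.352 × 88.7 = -16.4 V.
But -16.4 V < V_ov = 0.39 V, so the device is actually in triode.
In triode I_D = k_n[V_ov V_DS − ½ V_DS²] and I_D = (V_DD − V_DS)/R_D. Equating: 205 V_DS² − 161.2 V_DS + 14.8 = 0, giving V_DS = 0.106 V (the root below V_ov).
I_D = (14.8 − 0.106) / 88.7 = 0.166 mA.

I_D = 0.166 mA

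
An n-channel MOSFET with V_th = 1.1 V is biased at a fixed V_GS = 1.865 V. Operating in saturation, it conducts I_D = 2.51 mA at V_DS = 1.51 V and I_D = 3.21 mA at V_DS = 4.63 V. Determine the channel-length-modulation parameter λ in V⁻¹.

With V_GS fixed, I_D ∝ (1 + λ V_DS) in saturation, so I_D2/I_D1 = (1 + λ V_DS2)/(1 + λ V_DS1).
3.21/2.51 = 1.279 = (1 + 4.63 λ)/(1 + 1.51 λ).
Solving: λ (I_D1 V_DS2 − I_D2 V_DS1) = I_D2 − I_D1, so λ = (3.21 − 2.51) / (2.51 × 4.63 − 3.21 × 1.51) = 0.7 / 6.77 = 0.103 V⁻¹.

λ = 0.103 V⁻¹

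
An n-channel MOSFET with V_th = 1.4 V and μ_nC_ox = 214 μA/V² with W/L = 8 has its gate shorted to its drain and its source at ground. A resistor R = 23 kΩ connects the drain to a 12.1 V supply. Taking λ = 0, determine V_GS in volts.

With gate tied to drain, V_GS = V_DS ≥ V_GS − V_th, so the device is in saturation.
k_n = μ_nC_ox · (W/L) = 1.712 mA/V².
KCL at the drain: ½ k_n (V_GS − V_th)² = (V_DD − V_GS)/R.
Let x = V_GS − 1.4. Then 19.7 x² + x − 10.7 = 0, giving x = 0.712 V (positive root), so V_GS = 2.11 V.
I_D = (V_DD − V_GS)/R = (12.1 − 2.11) / 23 = 0.434 mA.

V_GS = 2.11 V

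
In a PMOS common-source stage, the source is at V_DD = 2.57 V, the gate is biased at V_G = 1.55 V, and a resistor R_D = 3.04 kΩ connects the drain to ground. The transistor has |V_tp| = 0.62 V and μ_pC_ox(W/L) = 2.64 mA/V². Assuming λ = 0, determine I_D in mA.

I_D = 0.211 mA

V_SG = V_DD − V_G = 2.57 − 1.55 = 1.02 V, so V_ov = 1.02 − 0.62 = 0.4 V.
Assume saturation: I_D = ½ k_p V_ov² = 0.5 × 2.64 × 0.4² = 0.211 mA, giving V_SD = V_DD − I_D R_D = 2.57 − 0.211 × 3.04 = 1.93 V.
V_SD = 1.93 V ≥ V_ov = 0.4 V, confirming saturation.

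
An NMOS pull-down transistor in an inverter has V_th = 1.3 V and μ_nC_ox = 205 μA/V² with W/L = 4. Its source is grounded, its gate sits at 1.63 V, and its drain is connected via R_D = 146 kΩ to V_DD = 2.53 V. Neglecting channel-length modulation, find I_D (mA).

I_D = 0.0169 mA

V_GS = V_G = 1.63 V, so V_ov = 1.63 − 1.3 = 0.33 V.
k_n = μ_nC_ox · (W/L) = 0.82 mA/V².
Assume saturation: I_D = ½ k_n V_ov² = 0.5 × 0.82 × 0.33² = 0.0446 mA, giving V_DS = V_DD − I_D R_D = 2.53 − 0.0446 × 146 = -3.99 V.
But -3.99 V < V_ov = 0.33 V, so the device is actually in triode.
In triode I_D = k_n[V_ov V_DS − ½ V_DS²] and I_D = (V_DD − V_DS)/R_D. Equating: 59.9 V_DS² − 40.51 V_DS + 2.53 = 0, giving V_DS = 0.0696 V (the root below V_ov).
I_D = (2.53 − 0.0696) / 146 = 0.0169 mA.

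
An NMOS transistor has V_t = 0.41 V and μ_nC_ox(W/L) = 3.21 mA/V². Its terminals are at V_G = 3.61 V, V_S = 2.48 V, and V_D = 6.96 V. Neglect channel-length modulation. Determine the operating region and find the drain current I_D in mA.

Saturation; I_D = 0.832 mA

V_GS = V_G − V_S = 3.61 − 2.48 = 1.13 V; V_DS = V_D − V_S = 6.96 − 2.48 = 4.48 V.
V_ov = V_GS − V_t = 1.13 − 0.41 = 0.72 V.
Since V_DS = 4.48 V ≥ V_ov = 0.72 V, the device is in saturation.
I_D = ½ k_n V_ov² = 0.5 × 3.21 × 0.72² = 0.832 mA.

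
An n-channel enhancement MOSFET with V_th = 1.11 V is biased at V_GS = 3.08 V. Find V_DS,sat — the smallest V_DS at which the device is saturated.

V_DS,sat = 1.97 V

The boundary between triode and saturation is V_DS = V_GS − V_th = V_ov.
V_ov = 3.08 − 1.11 = 1.97 V.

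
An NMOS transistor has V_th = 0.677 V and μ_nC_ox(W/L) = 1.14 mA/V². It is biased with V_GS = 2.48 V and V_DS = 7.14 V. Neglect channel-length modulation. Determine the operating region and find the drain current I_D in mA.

V_ov = V_GS − V_th = 2.48 − 0.677 = 1.8 V.
Since V_DS = 7.14 V ≥ V_ov = 1.8 V, the device is in saturation.
I_D = ½ k_n V_ov² = 0.5 × 1.14 × 1.8² = 1.85 mA.

Saturation; I_D = 1.85 mA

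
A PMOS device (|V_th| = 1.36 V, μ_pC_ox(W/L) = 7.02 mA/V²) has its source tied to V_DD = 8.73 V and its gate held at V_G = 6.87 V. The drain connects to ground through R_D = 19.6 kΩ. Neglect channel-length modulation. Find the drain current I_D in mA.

V_SG = V_DD − V_G = 8.73 − 6.87 = 1.86 V, so V_ov = 1.86 − 1.36 = 0.5 V.
Assume saturation: I_D = ½ k_p V_ov² = 0.5 × 7.02 × 0.5² = 0.878 mA, giving V_SD = V_DD − I_D R_D = 8.73 − 0.878 × 19.6 = -8.47 V.
But -8.47 V < V_ov = 0.5 V, so the device is actually in triode.
In triode I_D = k_p[V_ov V_SD − ½ V_SD²] and I_D = (V_DD − V_SD)/R_D. Equating: 68.8 V_SD² − 69.8 V_SD + 8.73 = 0, giving V_SD = 0.146 V (the root below V_ov).
I_D = (8.73 − 0.146) / 19.6 = 0.438 mA.

I_D = 0.438 mA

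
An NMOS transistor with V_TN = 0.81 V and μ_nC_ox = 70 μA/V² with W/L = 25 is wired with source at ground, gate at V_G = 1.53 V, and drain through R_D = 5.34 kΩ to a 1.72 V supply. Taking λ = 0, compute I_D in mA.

I_D = 0.272 mA

V_GS = V_G = 1.53 V, so V_ov = 1.53 − 0.81 = 0.72 V.
k_n = μ_nC_ox · (W/L) = 1.75 mA/V².
Assume saturation: I_D = ½ k_n V_ov² = 0.5 × 1.75 × 0.72² = 0.454 mA, giving V_DS = V_DD − I_D R_D = 1.72 − 0.454 × 5.34 = -0.702 V.
But -0.702 V < V_ov = 0.72 V, so the device is actually in triode.
In triode I_D = k_n[V_ov V_DS − ½ V_DS²] and I_D = (V_DD − V_DS)/R_D. Equating: 4.67 V_DS² − 7.728 V_DS + 1.72 = 0, giving V_DS = 0.265 V (the root below V_ov).
I_D = (1.72 − 0.265) / 5.34 = 0.272 mA.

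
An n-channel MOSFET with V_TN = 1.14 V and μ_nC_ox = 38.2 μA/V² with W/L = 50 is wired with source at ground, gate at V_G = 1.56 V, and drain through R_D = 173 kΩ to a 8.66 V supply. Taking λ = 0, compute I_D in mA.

V_GS = V_G = 1.56 V, so V_ov = 1.56 − 1.14 = 0.42 V.
k_n = μ_nC_ox · (W/L) = 1.91 mA/V².
Assume saturation: I_D = ½ k_n V_ov² = 0.5 × 1.91 × 0.42² = 0.168 mA, giving V_DS = V_DD − I_D R_D = 8.66 − 0.168 × 173 = -20.5 V.
But -20.5 V < V_ov = 0.42 V, so the device is actually in triode.
In triode I_D = k_n[V_ov V_DS − ½ V_DS²] and I_D = (V_DD − V_DS)/R_D. Equating: 165 V_DS² − 139.8 V_DS + 8.66 = 0, giving V_DS = 0.0673 V (the root below V_ov).
I_D = (8.66 − 0.0673) / 173 = 0.0497 mA.

I_D = 0.0497 mA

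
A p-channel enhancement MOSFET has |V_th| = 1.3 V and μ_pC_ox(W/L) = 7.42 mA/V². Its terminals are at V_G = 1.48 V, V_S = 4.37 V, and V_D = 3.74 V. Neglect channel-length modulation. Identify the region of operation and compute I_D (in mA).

V_SG = V_S − V_G = 4.37 − 1.48 = 2.89 V; V_SD = V_S − V_D = 4.37 − 3.74 = 0.63 V.
V_ov = V_SG − |V_th| = 2.89 − 1.3 = 1.59 V.
Since V_SD = 0.63 V < V_ov = 1.59 V, the device is in the triode region.
I_D = k_p [V_ov · V_SD − ½ V_SD²] = 7.42 × [1.59 × 0.63 − 0.5 × 0.63²] = 5.96 mA.

Triode; I_D = 5.96 mA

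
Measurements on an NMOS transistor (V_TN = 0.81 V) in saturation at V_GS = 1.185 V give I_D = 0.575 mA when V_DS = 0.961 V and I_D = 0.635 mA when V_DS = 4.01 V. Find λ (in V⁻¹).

λ = 0.0354 V⁻¹

With V_GS fixed, I_D ∝ (1 + λ V_DS) in saturation, so I_D2/I_D1 = (1 + λ V_DS2)/(1 + λ V_DS1).
0.635/0.575 = 1.104 = (1 + 4.01 λ)/(1 + 0.961 λ).
Solving: λ (I_D1 V_DS2 − I_D2 V_DS1) = I_D2 − I_D1, so λ = (0.635 − 0.575) / (0.575 × 4.01 − 0.635 × 0.961) = 0.06 / 1.7 = 0.0354 V⁻¹.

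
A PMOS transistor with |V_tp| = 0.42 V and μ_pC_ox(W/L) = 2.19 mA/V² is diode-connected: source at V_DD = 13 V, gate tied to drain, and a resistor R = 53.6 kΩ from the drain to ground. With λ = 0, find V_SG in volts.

With gate tied to drain, V_SG = V_SD ≥ V_SG − |V_tp|, so the device is in saturation.
KCL at the drain: ½ k_p (V_SG − |V_tp|)² = (V_DD − V_SG)/R.
Let x = V_SG − 0.42. Then 58.7 x² + x − 12.58 = 0, giving x = 0.455 V (positive root), so V_SG = 0.875 V.
I_D = (V_DD − V_SG)/R = (13 − 0.875) / 53.6 = 0.226 mA.

V_SG = 0.875 V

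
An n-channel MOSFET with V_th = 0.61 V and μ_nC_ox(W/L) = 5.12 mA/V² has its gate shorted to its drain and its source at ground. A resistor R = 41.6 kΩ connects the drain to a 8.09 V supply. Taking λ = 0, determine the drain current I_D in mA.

With gate tied to drain, V_GS = V_DS ≥ V_GS − V_th, so the device is in saturation.
KCL at the drain: ½ k_n (V_GS − V_th)² = (V_DD − V_GS)/R.
Let x = V_GS − 0.61. Then 106 x² + x − 7.48 = 0, giving x = 0.26 V (positive root), so V_GS = 0.87 V.
I_D = (V_DD − V_GS)/R = (8.09 − 0.87) / 41.6 = 0.174 mA.

I_D = 0.174 mA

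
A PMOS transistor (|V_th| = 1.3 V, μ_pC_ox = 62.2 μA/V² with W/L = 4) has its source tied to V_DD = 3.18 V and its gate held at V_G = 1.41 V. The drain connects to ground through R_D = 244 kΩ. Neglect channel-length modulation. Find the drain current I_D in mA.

I_D = 0.0125 mA

V_SG = V_DD − V_G = 3.18 − 1.41 = 1.77 V, so V_ov = 1.77 − 1.3 = 0.47 V.
k_p = μ_pC_ox · (W/L) = 0.2488 mA/V².
Assume saturation: I_D = ½ k_p V_ov² = 0.5 × 0.2488 × 0.47² = 0.0275 mA, giving V_SD = V_DD − I_D R_D = 3.18 − 0.0275 × 244 = -3.53 V.
But -3.53 V < V_ov = 0.47 V, so the device is actually in triode.
In triode I_D = k_p[V_ov V_SD − ½ V_SD²] and I_D = (V_DD − V_SD)/R_D. Equating: 30.4 V_SD² − 29.53 V_SD + 3.18 = 0, giving V_SD = 0.123 V (the root below V_ov).
I_D = (3.18 − 0.123) / 244 = 0.0125 mA.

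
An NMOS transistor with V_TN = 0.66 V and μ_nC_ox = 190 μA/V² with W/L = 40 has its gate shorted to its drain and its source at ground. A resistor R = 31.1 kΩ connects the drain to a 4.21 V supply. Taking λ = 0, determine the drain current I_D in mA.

I_D = 0.109 mA

With gate tied to drain, V_GS = V_DS ≥ V_GS − V_TN, so the device is in saturation.
k_n = μ_nC_ox · (W/L) = 7.6 mA/V².
KCL at the drain: ½ k_n (V_GS − V_TN)² = (V_DD − V_GS)/R.
Let x = V_GS − 0.66. Then 118 x² + x − 3.55 = 0, giving x = 0.169 V (positive root), so V_GS = 0.829 V.
I_D = (V_DD − V_GS)/R = (4.21 − 0.829) / 31.1 = 0.109 mA.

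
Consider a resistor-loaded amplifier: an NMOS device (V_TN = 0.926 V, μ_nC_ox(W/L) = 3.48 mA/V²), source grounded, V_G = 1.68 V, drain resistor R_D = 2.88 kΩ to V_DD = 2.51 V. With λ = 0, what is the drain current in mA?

V_GS = V_G = 1.68 V, so V_ov = 1.68 − 0.926 = 0.754 V.
Assume saturation: I_D = ½ k_n V_ov² = 0.5 × 3.48 × 0.754² = 0.989 mA, giving V_DS = V_DD − I_D R_D = 2.51 − 0.989 × 2.88 = -0.339 V.
But -0.339 V < V_ov = 0.754 V, so the device is actually in triode.
In triode I_D = k_n[V_ov V_DS − ½ V_DS²] and I_D = (V_DD − V_DS)/R_D. Equating: 5.01 V_DS² − 8.557 V_DS + 2.51 = 0, giving V_DS = 0.376 V (the root below V_ov).
I_D = (2.51 − 0.376) / 2.88 = 0.741 mA.

I_D = 0.741 mA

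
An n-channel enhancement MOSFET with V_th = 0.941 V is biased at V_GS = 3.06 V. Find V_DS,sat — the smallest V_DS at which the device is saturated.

V_DS,sat = 2.12 V

The boundary between triode and saturation is V_DS = V_GS − V_th = V_ov.
V_ov = 3.06 − 0.941 = 2.12 V.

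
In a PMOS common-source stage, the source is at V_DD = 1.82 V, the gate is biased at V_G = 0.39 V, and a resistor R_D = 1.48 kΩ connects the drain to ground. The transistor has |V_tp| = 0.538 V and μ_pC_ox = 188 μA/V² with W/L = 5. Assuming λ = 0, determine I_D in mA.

I_D = 0.374 mA

V_SG = V_DD − V_G = 1.82 − 0.39 = 1.43 V, so V_ov = 1.43 − 0.538 = 0.892 V.
k_p = μ_pC_ox · (W/L) = 0.94 mA/V².
Assume saturation: I_D = ½ k_p V_ov² = 0.5 × 0.94 × 0.892² = 0.374 mA, giving V_SD = V_DD − I_D R_D = 1.82 − 0.374 × 1.48 = 1.27 V.
V_SD = 1.27 V ≥ V_ov = 0.892 V, confirming saturation.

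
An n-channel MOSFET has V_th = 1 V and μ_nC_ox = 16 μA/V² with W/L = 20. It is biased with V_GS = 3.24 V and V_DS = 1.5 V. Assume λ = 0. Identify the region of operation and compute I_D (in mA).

k_n = μ_nC_ox · (W/L) = 0.32 mA/V².
V_ov = V_GS − V_th = 3.24 − 1 = 2.24 V.
Since V_DS = 1.5 V < V_ov = 2.24 V, the device is in the triode region.
I_D = k_n [V_ov · V_DS − ½ V_DS²] = 0.32 × [2.24 × 1.5 − 0.5 × 1.5²] = 0.715 mA.

Triode; I_D = 0.715 mA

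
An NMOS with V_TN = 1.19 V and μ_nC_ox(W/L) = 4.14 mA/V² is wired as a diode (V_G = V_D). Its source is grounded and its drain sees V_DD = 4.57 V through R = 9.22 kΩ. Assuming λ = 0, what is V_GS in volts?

With gate tied to drain, V_GS = V_DS ≥ V_GS − V_TN, so the device is in saturation.
KCL at the drain: ½ k_n (V_GS − V_TN)² = (V_DD − V_GS)/R.
Let x = V_GS − 1.19. Then 19.1 x² + x − 3.38 = 0, giving x = 0.395 V (positive root), so V_GS = 1.59 V.
I_D = (V_DD − V_GS)/R = (4.57 − 1.59) / 9.22 = 0.324 mA.

V_GS = 1.59 V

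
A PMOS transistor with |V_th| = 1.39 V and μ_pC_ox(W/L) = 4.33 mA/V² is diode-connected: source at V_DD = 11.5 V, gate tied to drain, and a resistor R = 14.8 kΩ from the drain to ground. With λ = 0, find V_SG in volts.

With gate tied to drain, V_SG = V_SD ≥ V_SG − |V_th|, so the device is in saturation.
KCL at the drain: ½ k_p (V_SG − |V_th|)² = (V_DD − V_SG)/R.
Let x = V_SG − 1.39. Then 32 x² + x − 10.11 = 0, giving x = 0.546 V (positive root), so V_SG = 1.94 V.
I_D = (V_DD − V_SG)/R = (11.5 − 1.94) / 14.8 = 0.646 mA.

V_SG = 1.94 V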